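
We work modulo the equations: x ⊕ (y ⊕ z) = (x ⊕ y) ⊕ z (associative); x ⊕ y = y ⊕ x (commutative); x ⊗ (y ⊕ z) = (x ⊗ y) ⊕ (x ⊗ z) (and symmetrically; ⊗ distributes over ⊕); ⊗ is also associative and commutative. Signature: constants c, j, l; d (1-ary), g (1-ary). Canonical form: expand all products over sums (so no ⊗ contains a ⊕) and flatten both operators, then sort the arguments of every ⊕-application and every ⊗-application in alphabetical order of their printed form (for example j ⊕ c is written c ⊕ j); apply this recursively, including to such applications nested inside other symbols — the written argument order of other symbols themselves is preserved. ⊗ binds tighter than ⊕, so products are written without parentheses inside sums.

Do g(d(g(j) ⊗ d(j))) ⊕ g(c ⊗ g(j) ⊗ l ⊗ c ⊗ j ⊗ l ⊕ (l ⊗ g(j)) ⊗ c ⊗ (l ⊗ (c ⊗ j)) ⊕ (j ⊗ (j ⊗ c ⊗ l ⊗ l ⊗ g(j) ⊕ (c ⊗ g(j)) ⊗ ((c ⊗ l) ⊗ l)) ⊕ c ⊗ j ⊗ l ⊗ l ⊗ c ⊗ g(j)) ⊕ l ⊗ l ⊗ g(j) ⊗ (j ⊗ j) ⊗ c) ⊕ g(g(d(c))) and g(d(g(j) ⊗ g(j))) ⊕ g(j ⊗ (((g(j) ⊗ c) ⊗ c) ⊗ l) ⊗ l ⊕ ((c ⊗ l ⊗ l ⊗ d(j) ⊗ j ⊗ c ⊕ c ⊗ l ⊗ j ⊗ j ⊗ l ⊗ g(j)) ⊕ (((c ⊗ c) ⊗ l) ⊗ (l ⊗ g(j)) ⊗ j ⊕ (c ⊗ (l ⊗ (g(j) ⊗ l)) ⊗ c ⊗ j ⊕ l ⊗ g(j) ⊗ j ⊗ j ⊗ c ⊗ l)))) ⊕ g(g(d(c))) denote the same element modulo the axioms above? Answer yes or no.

Answer: no — g(c ⊗ c ⊗ g(j) ⊗ j ⊗ l ⊗ l ⊕ c ⊗ c ⊗ g(j) ⊗ j ⊗ l ⊗ l ⊕ c ⊗ c ⊗ g(j) ⊗ j ⊗ l ⊗ l ⊕ c ⊗ c ⊗ g(j) ⊗ j ⊗ l ⊗ l ⊕ c ⊗ g(j) ⊗ j ⊗ j ⊗ l ⊗ l ⊕ c ⊗ g(j) ⊗ j ⊗ j ⊗ l ⊗ l) ⊕ g(d(d(j) ⊗ g(j))) ⊕ g(g(d(c))) vs g(c ⊗ c ⊗ d(j) ⊗ j ⊗ l ⊗ l ⊕ c ⊗ c ⊗ g(j) ⊗ j ⊗ l ⊗ l ⊕ c ⊗ c ⊗ g(j) ⊗ j ⊗ l ⊗ l ⊕ c ⊗ c ⊗ g(j) ⊗ j ⊗ l ⊗ l ⊕ c ⊗ g(j) ⊗ j ⊗ j ⊗ l ⊗ l ⊕ c ⊗ g(j) ⊗ j ⊗ j ⊗ l ⊗ l) ⊕ g(d(g(j) ⊗ g(j))) ⊕ g(g(d(c)))

Derivation:
Left:  g(d(g(j) ⊗ d(j))) ⊕ g(c ⊗ g(j) ⊗ l ⊗ c ⊗ j ⊗ l ⊕ (l ⊗ g(j)) ⊗ c ⊗ (l ⊗ (c ⊗ j)) ⊕ (j ⊗ (j ⊗ c ⊗ l ⊗ l ⊗ g(j) ⊕ (c ⊗ g(j)) ⊗ ((c ⊗ l) ⊗ l)) ⊕ c ⊗ j ⊗ l ⊗ l ⊗ c ⊗ g(j)) ⊕ l ⊗ l ⊗ g(j) ⊗ (j ⊗ j) ⊗ c) ⊕ g(g(d(c)))
  Distribute:  g(d(d(j) ⊗ g(j))) ⊕ g(c ⊗ c ⊗ g(j) ⊗ j ⊗ l ⊗ l ⊕ c ⊗ c ⊗ g(j) ⊗ j ⊗ l ⊗ l ⊕ c ⊗ c ⊗ g(j) ⊗ j ⊗ l ⊗ l ⊕ c ⊗ c ⊗ g(j) ⊗ j ⊗ l ⊗ l ⊕ c ⊗ g(j) ⊗ j ⊗ j ⊗ l ⊗ l ⊕ c ⊗ g(j) ⊗ j ⊗ j ⊗ l ⊗ l) ⊕ g(g(d(c)))
  Sort:  g(c ⊗ c ⊗ g(j) ⊗ j ⊗ l ⊗ l ⊕ c ⊗ c ⊗ g(j) ⊗ j ⊗ l ⊗ l ⊕ c ⊗ c ⊗ g(j) ⊗ j ⊗ l ⊗ l ⊕ c ⊗ c ⊗ g(j) ⊗ j ⊗ l ⊗ l ⊕ c ⊗ g(j) ⊗ j ⊗ j ⊗ l ⊗ l ⊕ c ⊗ g(j) ⊗ j ⊗ j ⊗ l ⊗ l) ⊕ g(d(d(j) ⊗ g(j))) ⊕ g(g(d(c)))
Right:  g(d(g(j) ⊗ g(j))) ⊕ g(j ⊗ (((g(j) ⊗ c) ⊗ c) ⊗ l) ⊗ l ⊕ ((c ⊗ l ⊗ l ⊗ d(j) ⊗ j ⊗ c ⊕ c ⊗ l ⊗ j ⊗ j ⊗ l ⊗ g(j)) ⊕ (((c ⊗ c) ⊗ l) ⊗ (l ⊗ g(j)) ⊗ j ⊕ (c ⊗ (l ⊗ (g(j) ⊗ l)) ⊗ c ⊗ j ⊕ l ⊗ g(j) ⊗ j ⊗ j ⊗ c ⊗ l)))) ⊕ g(g(d(c)))
  Merge nested applications:  g(d(g(j) ⊗ g(j))) ⊕ g(c ⊗ c ⊗ d(j) ⊗ j ⊗ l ⊗ l ⊕ c ⊗ c ⊗ g(j) ⊗ j ⊗ l ⊗ l ⊕ c ⊗ c ⊗ g(j) ⊗ j ⊗ l ⊗ l ⊕ c ⊗ c ⊗ g(j) ⊗ j ⊗ l ⊗ l ⊕ c ⊗ g(j) ⊗ j ⊗ j ⊗ l ⊗ l ⊕ c ⊗ g(j) ⊗ j ⊗ j ⊗ l ⊗ l) ⊕ g(g(d(c)))
  Order the arguments:  g(c ⊗ c ⊗ d(j) ⊗ j ⊗ l ⊗ l ⊕ c ⊗ c ⊗ g(j) ⊗ j ⊗ l ⊗ l ⊕ c ⊗ c ⊗ g(j) ⊗ j ⊗ l ⊗ l ⊕ c ⊗ c ⊗ g(j) ⊗ j ⊗ l ⊗ l ⊕ c ⊗ g(j) ⊗ j ⊗ j ⊗ l ⊗ l ⊕ c ⊗ g(j) ⊗ j ⊗ j ⊗ l ⊗ l) ⊕ g(d(g(j) ⊗ g(j))) ⊕ g(g(d(c)))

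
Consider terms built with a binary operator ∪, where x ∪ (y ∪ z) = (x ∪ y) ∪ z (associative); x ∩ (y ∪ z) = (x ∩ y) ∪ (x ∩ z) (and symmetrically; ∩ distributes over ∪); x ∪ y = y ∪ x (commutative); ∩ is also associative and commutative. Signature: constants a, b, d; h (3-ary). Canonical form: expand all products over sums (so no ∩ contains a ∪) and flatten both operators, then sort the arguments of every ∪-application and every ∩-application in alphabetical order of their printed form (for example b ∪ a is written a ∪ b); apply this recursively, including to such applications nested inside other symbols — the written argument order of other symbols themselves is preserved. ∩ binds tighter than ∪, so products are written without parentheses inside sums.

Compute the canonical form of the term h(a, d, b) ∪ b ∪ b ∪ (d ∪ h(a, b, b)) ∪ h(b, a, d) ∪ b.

Answer: b ∪ b ∪ b ∪ d ∪ h(a, b, b) ∪ h(a, d, b) ∪ h(b, a, d)

Derivation:
Merge nested applications:  h(a, d, b) ∪ b ∪ b ∪ d ∪ h(a, b, b) ∪ h(b, a, d) ∪ b
Sort:  b ∪ b ∪ b ∪ d ∪ h(a, b, b) ∪ h(a, d, b) ∪ h(b, a, d)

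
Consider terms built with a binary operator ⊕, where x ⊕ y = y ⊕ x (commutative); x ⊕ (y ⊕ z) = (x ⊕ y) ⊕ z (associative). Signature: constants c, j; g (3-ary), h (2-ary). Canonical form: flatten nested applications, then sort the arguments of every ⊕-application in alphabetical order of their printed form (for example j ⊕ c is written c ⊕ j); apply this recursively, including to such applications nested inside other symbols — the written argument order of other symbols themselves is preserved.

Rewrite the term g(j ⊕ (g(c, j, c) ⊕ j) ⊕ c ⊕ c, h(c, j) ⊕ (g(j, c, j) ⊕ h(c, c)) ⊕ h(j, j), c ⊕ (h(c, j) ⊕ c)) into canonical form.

Descend into:  h(c, j) ⊕ (g(j, c, j) ⊕ h(c, c)) ⊕ h(j, j)
Merge nested applications:  h(c, j) ⊕ g(j, c, j) ⊕ h(c, c) ⊕ h(j, j)
Sort:  g(j, c, j) ⊕ h(c, c) ⊕ h(c, j) ⊕ h(j, j)
Put back:  g(c ⊕ c ⊕ g(c, j, c) ⊕ j ⊕ j, g(j, c, j) ⊕ h(c, c) ⊕ h(c, j) ⊕ h(j, j), c ⊕ c ⊕ h(c, j))

Answer: g(c ⊕ c ⊕ g(c, j, c) ⊕ j ⊕ j, g(j, c, j) ⊕ h(c, c) ⊕ h(c, j) ⊕ h(j, j), c ⊕ c ⊕ h(c, j))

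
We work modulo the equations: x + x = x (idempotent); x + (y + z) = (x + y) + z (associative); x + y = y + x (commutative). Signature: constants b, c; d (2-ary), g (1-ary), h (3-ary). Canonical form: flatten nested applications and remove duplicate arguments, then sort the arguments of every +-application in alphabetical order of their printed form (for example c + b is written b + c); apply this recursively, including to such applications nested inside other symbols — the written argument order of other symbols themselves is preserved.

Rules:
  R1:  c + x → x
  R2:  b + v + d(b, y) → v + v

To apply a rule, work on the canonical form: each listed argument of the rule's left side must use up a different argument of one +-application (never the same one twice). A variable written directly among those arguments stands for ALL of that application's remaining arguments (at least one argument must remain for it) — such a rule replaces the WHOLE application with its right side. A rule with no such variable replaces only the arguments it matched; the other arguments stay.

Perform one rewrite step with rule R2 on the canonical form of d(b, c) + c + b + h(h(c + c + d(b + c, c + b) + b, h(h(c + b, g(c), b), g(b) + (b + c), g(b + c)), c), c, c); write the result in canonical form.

Answer: c + h(h(b + c + d(b + c, b + c), h(h(b + c, g(c), b), b + c + g(b), g(b + c)), c), c, c)

Derivation:
Canonical form:  b + c + d(b, c) + h(h(b + c + d(b + c, b + c), h(h(b + c, g(c), b), b + c + g(b), g(b + c)), c), c, c)
R2 matches:  uses b, d(b, c);  v := c + h(h(b + c + d(b + c, b + c), h(h(b + c, g(c), b), b + c + g(b), g(b + c)), c), c, c), y := c
Every leftover argument binds to the variable; the entire application is replaced.
Giving:  c + h(h(b + c + d(b + c, b + c), h(h(b + c, g(c), b), b + c + g(b), g(b + c)), c), c, c)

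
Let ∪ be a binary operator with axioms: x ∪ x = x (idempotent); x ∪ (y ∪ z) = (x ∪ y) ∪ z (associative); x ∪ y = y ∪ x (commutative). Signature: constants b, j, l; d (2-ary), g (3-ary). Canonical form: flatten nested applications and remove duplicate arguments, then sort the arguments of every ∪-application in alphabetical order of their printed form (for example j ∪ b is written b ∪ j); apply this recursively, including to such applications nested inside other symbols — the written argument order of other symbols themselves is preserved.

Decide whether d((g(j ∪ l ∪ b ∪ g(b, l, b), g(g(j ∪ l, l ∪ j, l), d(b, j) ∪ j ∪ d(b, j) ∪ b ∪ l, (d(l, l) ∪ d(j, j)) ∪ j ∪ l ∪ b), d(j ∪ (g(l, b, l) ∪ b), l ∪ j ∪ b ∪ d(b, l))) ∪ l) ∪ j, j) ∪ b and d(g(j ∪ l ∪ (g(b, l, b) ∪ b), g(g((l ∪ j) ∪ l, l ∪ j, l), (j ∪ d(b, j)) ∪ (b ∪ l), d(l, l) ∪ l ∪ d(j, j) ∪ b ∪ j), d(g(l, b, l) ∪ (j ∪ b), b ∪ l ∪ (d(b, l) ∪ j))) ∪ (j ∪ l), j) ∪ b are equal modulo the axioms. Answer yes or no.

Left:  d((g(j ∪ l ∪ b ∪ g(b, l, b), g(g(j ∪ l, l ∪ j, l), d(b, j) ∪ j ∪ d(b, j) ∪ b ∪ l, (d(l, l) ∪ d(j, j)) ∪ j ∪ l ∪ b), d(j ∪ (g(l, b, l) ∪ b), l ∪ j ∪ b ∪ d(b, l))) ∪ l) ∪ j, j) ∪ b
  Simplify inside:  d((g(j ∪ l ∪ b ∪ g(b, l, b), g(g(j ∪ l, l ∪ j, l), d(b, j) ∪ j ∪ d(b, j) ∪ b ∪ l, (d(l, l) ∪ d(j, j)) ∪ j ∪ l ∪ b), d(j ∪ (g(l, b, l) ∪ b), l ∪ j ∪ b ∪ d(b, l))) ∪ l) ∪ j, j)  →  d(g(b ∪ g(b, l, b) ∪ j ∪ l, g(g(j ∪ l, j ∪ l, l), b ∪ d(b, j) ∪ j ∪ l, b ∪ d(j, j) ∪ d(l, l) ∪ j ∪ l), d(b ∪ g(l, b, l) ∪ j, b ∪ d(b, l) ∪ j ∪ l)) ∪ j ∪ l, j)
  Sort:  b ∪ d(g(b ∪ g(b, l, b) ∪ j ∪ l, g(g(j ∪ l, j ∪ l, l), b ∪ d(b, j) ∪ j ∪ l, b ∪ d(j, j) ∪ d(l, l) ∪ j ∪ l), d(b ∪ g(l, b, l) ∪ j, b ∪ d(b, l) ∪ j ∪ l)) ∪ j ∪ l, j)
Right:  d(g(j ∪ l ∪ (g(b, l, b) ∪ b), g(g((l ∪ j) ∪ l, l ∪ j, l), (j ∪ d(b, j)) ∪ (b ∪ l), d(l, l) ∪ l ∪ d(j, j) ∪ b ∪ j), d(g(l, b, l) ∪ (j ∪ b), b ∪ l ∪ (d(b, l) ∪ j))) ∪ (j ∪ l), j) ∪ b
  Inside:  d(g(j ∪ l ∪ (g(b, l, b) ∪ b), g(g((l ∪ j) ∪ l, l ∪ j, l), (j ∪ d(b, j)) ∪ (b ∪ l), d(l, l) ∪ l ∪ d(j, j) ∪ b ∪ j), d(g(l, b, l) ∪ (j ∪ b), b ∪ l ∪ (d(b, l) ∪ j))) ∪ (j ∪ l), j)  →  d(g(b ∪ g(b, l, b) ∪ j ∪ l, g(g(j ∪ l, j ∪ l, l), b ∪ d(b, j) ∪ j ∪ l, b ∪ d(j, j) ∪ d(l, l) ∪ j ∪ l), d(b ∪ g(l, b, l) ∪ j, b ∪ d(b, l) ∪ j ∪ l)) ∪ j ∪ l, j)
  Order the arguments:  b ∪ d(g(b ∪ g(b, l, b) ∪ j ∪ l, g(g(j ∪ l, j ∪ l, l), b ∪ d(b, j) ∪ j ∪ l, b ∪ d(j, j) ∪ d(l, l) ∪ j ∪ l), d(b ∪ g(l, b, l) ∪ j, b ∪ d(b, l) ∪ j ∪ l)) ∪ j ∪ l, j)

Answer: yes — both canonical forms are b ∪ d(g(b ∪ g(b, l, b) ∪ j ∪ l, g(g(j ∪ l, j ∪ l, l), b ∪ d(b, j) ∪ j ∪ l, b ∪ d(j, j) ∪ d(l, l) ∪ j ∪ l), d(b ∪ g(l, b, l) ∪ j, b ∪ d(b, l) ∪ j ∪ l)) ∪ j ∪ l, j)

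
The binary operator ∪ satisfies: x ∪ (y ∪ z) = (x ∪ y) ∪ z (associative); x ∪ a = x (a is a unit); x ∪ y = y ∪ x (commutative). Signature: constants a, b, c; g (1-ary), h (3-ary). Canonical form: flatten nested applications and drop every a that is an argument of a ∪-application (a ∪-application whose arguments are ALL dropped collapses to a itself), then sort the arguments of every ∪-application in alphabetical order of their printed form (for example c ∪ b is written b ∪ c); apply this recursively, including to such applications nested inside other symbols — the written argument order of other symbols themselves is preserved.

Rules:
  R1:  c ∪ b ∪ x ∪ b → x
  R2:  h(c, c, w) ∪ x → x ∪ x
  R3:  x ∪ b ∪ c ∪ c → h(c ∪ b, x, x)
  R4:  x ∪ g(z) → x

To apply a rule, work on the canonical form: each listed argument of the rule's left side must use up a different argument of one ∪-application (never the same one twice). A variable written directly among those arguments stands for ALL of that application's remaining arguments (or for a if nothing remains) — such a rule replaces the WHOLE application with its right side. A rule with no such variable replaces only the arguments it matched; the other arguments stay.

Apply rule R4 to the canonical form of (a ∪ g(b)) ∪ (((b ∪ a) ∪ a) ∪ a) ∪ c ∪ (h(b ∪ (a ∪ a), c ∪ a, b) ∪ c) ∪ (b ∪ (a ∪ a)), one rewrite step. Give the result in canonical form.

Answer: b ∪ b ∪ c ∪ c ∪ h(b, c, b)

Derivation:
Canonical form:  b ∪ b ∪ c ∪ c ∪ g(b) ∪ h(b, c, b)
Apply R4:  consuming g(b);  x := b ∪ b ∪ c ∪ c ∪ h(b, c, b), z := b
The extension variable absorbs all remaining arguments, so the whole application is rewritten.
New term:  b ∪ b ∪ c ∪ c ∪ h(b, c, b)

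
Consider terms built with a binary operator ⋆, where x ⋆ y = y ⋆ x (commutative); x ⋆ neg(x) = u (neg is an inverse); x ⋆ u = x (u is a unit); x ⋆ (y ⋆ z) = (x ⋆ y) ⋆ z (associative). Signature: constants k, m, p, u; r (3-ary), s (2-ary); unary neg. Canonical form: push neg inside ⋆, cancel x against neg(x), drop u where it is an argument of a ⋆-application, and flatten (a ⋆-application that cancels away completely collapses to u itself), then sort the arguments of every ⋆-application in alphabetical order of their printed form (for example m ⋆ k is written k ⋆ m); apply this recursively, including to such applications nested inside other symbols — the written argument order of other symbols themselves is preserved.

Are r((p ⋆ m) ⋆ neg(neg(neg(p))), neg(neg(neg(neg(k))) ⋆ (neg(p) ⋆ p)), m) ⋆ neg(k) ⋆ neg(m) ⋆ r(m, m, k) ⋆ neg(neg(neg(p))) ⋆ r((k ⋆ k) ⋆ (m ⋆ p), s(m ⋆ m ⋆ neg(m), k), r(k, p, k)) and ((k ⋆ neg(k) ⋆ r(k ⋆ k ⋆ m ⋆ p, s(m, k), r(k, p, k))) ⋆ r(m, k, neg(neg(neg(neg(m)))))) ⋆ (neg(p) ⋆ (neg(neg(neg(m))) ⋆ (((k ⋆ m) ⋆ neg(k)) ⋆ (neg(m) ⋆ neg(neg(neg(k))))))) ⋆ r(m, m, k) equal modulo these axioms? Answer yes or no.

Answer: yes — both canonical forms are neg(k) ⋆ neg(m) ⋆ neg(p) ⋆ r(k ⋆ k ⋆ m ⋆ p, s(m, k), r(k, p, k)) ⋆ r(m, k, m) ⋆ r(m, m, k)

Derivation:
Left:  r((p ⋆ m) ⋆ neg(neg(neg(p))), neg(neg(neg(neg(k))) ⋆ (neg(p) ⋆ p)), m) ⋆ neg(k) ⋆ neg(m) ⋆ r(m, m, k) ⋆ neg(neg(neg(p))) ⋆ r((k ⋆ k) ⋆ (m ⋆ p), s(m ⋆ m ⋆ neg(m), k), r(k, p, k))
  Push neg inside:  distribute neg over ⋆ and collapse double neg
  Collect:  r(m, k, m) ⋆ neg(k) ⋆ neg(m) ⋆ r(m, m, k) ⋆ neg(p) ⋆ r(k ⋆ k ⋆ m ⋆ p, s(m, k), r(k, p, k))
  Sort arguments:  neg(k) ⋆ neg(m) ⋆ neg(p) ⋆ r(k ⋆ k ⋆ m ⋆ p, s(m, k), r(k, p, k)) ⋆ r(m, k, m) ⋆ r(m, m, k)
Right:  ((k ⋆ neg(k) ⋆ r(k ⋆ k ⋆ m ⋆ p, s(m, k), r(k, p, k))) ⋆ r(m, k, neg(neg(neg(neg(m)))))) ⋆ (neg(p) ⋆ (neg(neg(neg(m))) ⋆ (((k ⋆ m) ⋆ neg(k)) ⋆ (neg(m) ⋆ neg(neg(neg(k))))))) ⋆ r(m, m, k)
  Push neg inside:  distribute neg over ⋆ and collapse double neg
  Collect terms:  neg(k) ⋆ r(k ⋆ k ⋆ m ⋆ p, s(m, k), r(k, p, k)) ⋆ r(m, k, m) ⋆ neg(p) ⋆ neg(m) ⋆ r(m, m, k)
  Sort:  neg(k) ⋆ neg(m) ⋆ neg(p) ⋆ r(k ⋆ k ⋆ m ⋆ p, s(m, k), r(k, p, k)) ⋆ r(m, k, m) ⋆ r(m, m, k)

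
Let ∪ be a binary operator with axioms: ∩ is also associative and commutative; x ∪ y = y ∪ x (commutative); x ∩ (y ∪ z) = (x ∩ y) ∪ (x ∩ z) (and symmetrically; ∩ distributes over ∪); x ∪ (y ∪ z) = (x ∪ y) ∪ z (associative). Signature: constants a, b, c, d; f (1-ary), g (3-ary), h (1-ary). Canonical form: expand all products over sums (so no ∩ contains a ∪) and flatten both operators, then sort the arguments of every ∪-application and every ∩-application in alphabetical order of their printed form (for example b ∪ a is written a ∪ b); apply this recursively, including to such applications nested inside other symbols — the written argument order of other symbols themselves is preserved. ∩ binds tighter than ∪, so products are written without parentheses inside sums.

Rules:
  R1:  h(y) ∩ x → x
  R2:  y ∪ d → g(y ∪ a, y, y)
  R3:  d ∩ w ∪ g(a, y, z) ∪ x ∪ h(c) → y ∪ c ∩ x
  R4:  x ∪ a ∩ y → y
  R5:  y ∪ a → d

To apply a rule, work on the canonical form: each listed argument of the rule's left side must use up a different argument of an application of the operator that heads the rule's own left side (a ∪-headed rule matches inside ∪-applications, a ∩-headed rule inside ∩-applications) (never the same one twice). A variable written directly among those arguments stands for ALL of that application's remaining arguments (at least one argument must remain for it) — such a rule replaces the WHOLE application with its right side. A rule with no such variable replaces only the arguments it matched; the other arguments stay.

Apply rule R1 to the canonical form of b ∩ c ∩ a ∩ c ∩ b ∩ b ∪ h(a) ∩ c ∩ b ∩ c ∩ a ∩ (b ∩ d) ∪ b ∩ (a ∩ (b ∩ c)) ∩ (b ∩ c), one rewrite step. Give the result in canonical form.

Answer: a ∩ b ∩ b ∩ b ∩ c ∩ c ∪ a ∩ b ∩ b ∩ b ∩ c ∩ c ∪ a ∩ b ∩ b ∩ c ∩ c ∩ d

Derivation:
Canonical form:  a ∩ b ∩ b ∩ b ∩ c ∩ c ∪ a ∩ b ∩ b ∩ b ∩ c ∩ c ∪ a ∩ b ∩ b ∩ c ∩ c ∩ d ∩ h(a)
Apply R1:  consuming h(a);  x := a ∩ b ∩ b ∩ c ∩ c ∩ d, y := a
Every leftover argument binds to the variable; the entire application is replaced.
New term:  a ∩ b ∩ b ∩ b ∩ c ∩ c ∪ a ∩ b ∩ b ∩ b ∩ c ∩ c ∪ a ∩ b ∩ b ∩ c ∩ c ∩ d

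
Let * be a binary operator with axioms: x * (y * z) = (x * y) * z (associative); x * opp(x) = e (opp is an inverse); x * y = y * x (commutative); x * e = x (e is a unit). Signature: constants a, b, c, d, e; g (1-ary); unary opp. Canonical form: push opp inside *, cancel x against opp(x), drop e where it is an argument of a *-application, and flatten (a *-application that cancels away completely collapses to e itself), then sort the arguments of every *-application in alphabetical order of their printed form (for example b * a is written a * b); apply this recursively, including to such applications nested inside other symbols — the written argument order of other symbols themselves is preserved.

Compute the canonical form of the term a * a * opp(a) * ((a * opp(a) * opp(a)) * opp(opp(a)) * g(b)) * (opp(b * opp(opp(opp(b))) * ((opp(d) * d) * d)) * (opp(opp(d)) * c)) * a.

Answer: a * a * c * g(b)

Derivation:
Push opp inside:  distribute opp over * and collapse double opp
Inverses cancel:  b cancels; d cancels
Collect:  a * a * g(b) * c
Order the arguments:  a * a * c * g(b)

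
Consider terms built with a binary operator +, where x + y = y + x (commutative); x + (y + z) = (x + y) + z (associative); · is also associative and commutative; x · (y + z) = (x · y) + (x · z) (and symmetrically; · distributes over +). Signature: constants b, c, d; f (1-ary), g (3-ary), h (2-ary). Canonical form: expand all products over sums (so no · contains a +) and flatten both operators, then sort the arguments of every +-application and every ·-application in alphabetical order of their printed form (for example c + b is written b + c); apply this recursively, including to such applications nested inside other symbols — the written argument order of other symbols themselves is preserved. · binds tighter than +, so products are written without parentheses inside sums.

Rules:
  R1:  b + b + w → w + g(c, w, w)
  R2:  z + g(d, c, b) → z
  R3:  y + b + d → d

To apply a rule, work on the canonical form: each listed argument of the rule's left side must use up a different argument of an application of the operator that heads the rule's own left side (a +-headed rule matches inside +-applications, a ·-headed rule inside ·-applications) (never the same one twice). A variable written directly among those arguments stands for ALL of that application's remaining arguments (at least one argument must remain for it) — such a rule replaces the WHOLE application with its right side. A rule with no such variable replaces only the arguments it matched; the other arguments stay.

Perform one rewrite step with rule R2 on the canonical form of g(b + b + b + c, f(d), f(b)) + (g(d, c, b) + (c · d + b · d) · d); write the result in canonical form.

Answer: b · d · d + c · d · d + g(b + b + b + c, f(d), f(b))

Derivation:
Canonical form:  b · d · d + c · d · d + g(b + b + b + c, f(d), f(b)) + g(d, c, b)
Apply R2:  consuming g(d, c, b);  z := b · d · d + c · d · d + g(b + b + b + c, f(d), f(b))
The extension variable absorbs all remaining arguments, so the whole application is rewritten.
New term:  b · d · d + c · d · d + g(b + b + b + c, f(d), f(b))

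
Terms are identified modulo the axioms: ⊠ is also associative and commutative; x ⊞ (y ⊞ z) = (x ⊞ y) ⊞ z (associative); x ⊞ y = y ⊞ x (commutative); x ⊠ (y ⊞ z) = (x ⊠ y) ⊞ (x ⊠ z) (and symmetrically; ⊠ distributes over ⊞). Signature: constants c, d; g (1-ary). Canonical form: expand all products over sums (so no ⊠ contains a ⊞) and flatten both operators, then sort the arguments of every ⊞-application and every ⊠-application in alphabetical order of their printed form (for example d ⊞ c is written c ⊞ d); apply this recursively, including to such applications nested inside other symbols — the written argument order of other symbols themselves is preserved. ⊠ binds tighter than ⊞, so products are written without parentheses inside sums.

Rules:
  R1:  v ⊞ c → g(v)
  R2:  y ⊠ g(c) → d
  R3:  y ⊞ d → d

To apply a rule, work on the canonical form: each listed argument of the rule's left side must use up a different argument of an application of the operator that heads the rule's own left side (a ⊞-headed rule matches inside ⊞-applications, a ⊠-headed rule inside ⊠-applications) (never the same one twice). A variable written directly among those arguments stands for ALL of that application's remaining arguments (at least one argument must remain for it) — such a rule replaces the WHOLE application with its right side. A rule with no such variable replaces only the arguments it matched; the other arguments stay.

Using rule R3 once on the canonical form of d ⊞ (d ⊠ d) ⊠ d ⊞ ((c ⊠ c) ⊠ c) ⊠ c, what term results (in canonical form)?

Canonical form:  c ⊠ c ⊠ c ⊠ c ⊞ d ⊞ d ⊠ d ⊠ d
Match R3:  consume d;  y := c ⊠ c ⊠ c ⊠ c ⊞ d ⊠ d ⊠ d
Every leftover argument binds to the variable; the entire application is replaced.
Result:  d

Answer: d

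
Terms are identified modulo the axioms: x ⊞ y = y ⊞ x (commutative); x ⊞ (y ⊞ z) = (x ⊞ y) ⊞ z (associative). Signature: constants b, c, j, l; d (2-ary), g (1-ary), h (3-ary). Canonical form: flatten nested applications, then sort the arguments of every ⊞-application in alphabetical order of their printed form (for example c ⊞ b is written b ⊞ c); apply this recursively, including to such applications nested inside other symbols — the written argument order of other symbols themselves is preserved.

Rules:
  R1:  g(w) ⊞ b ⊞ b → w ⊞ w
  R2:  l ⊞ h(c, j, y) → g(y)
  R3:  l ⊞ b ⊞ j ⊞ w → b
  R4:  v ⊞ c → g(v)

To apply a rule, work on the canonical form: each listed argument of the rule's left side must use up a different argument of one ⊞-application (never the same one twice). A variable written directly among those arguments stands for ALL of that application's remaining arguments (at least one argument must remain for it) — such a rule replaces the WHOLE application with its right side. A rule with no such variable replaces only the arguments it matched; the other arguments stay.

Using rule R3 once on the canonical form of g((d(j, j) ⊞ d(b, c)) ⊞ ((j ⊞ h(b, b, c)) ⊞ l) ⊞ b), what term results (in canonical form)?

Answer: g(b)

Derivation:
Canonical form:  g(b ⊞ d(b, c) ⊞ d(j, j) ⊞ h(b, b, c) ⊞ j ⊞ l)
Apply R3:  consuming b, j, l;  w := d(b, c) ⊞ d(j, j) ⊞ h(b, b, c)
Every leftover argument binds to the variable; the entire application is replaced.
Result:  g(b)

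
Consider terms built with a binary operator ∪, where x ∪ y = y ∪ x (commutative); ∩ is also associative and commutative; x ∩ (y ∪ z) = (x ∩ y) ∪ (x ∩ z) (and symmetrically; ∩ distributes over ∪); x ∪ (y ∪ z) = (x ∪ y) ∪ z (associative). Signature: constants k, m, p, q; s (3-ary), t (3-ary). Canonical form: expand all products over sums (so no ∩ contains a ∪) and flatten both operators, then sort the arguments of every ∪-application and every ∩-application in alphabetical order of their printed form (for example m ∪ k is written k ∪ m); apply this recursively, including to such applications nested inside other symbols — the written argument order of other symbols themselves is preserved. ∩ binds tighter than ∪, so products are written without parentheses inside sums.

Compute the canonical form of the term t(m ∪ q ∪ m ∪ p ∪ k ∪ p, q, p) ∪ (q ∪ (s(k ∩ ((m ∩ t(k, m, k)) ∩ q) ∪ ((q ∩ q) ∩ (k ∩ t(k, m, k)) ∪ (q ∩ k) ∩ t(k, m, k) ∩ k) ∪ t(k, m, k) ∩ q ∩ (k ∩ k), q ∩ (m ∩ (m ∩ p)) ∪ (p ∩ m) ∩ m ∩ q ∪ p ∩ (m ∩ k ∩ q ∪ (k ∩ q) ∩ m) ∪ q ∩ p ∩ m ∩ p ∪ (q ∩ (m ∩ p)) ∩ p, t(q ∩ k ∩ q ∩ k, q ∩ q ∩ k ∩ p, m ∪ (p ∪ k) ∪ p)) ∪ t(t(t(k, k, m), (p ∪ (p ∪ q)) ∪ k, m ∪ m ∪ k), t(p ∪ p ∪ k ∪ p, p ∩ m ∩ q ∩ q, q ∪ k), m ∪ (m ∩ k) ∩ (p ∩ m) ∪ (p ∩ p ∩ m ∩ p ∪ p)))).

Expand products over sums:  t(k ∪ m ∪ m ∪ p ∪ p ∪ q, q, p) ∪ q ∪ s(k ∩ k ∩ q ∩ t(k, m, k) ∪ k ∩ k ∩ q ∩ t(k, m, k) ∪ k ∩ m ∩ q ∩ t(k, m, k) ∪ k ∩ q ∩ q ∩ t(k, m, k), k ∩ m ∩ p ∩ q ∪ k ∩ m ∩ p ∩ q ∪ m ∩ m ∩ p ∩ q ∪ m ∩ m ∩ p ∩ q ∪ m ∩ p ∩ p ∩ q ∪ m ∩ p ∩ p ∩ q, t(k ∩ k ∩ q ∩ q, k ∩ p ∩ q ∩ q, k ∪ m ∪ p ∪ p)) ∪ t(t(t(k, k, m), k ∪ p ∪ p ∪ q, k ∪ m ∪ m), t(k ∪ p ∪ p ∪ p, m ∩ p ∩ q ∩ q, k ∪ q), k ∩ m ∩ m ∩ p ∪ m ∪ m ∩ p ∩ p ∩ p ∪ p)
Sort:  q ∪ s(k ∩ k ∩ q ∩ t(k, m, k) ∪ k ∩ k ∩ q ∩ t(k, m, k) ∪ k ∩ m ∩ q ∩ t(k, m, k) ∪ k ∩ q ∩ q ∩ t(k, m, k), k ∩ m ∩ p ∩ q ∪ k ∩ m ∩ p ∩ q ∪ m ∩ m ∩ p ∩ q ∪ m ∩ m ∩ p ∩ q ∪ m ∩ p ∩ p ∩ q ∪ m ∩ p ∩ p ∩ q, t(k ∩ k ∩ q ∩ q, k ∩ p ∩ q ∩ q, k ∪ m ∪ p ∪ p)) ∪ t(k ∪ m ∪ m ∪ p ∪ p ∪ q, q, p) ∪ t(t(t(k, k, m), k ∪ p ∪ p ∪ q, k ∪ m ∪ m), t(k ∪ p ∪ p ∪ p, m ∩ p ∩ q ∩ q, k ∪ q), k ∩ m ∩ m ∩ p ∪ m ∪ m ∩ p ∩ p ∩ p ∪ p)

Answer: q ∪ s(k ∩ k ∩ q ∩ t(k, m, k) ∪ k ∩ k ∩ q ∩ t(k, m, k) ∪ k ∩ m ∩ q ∩ t(k, m, k) ∪ k ∩ q ∩ q ∩ t(k, m, k), k ∩ m ∩ p ∩ q ∪ k ∩ m ∩ p ∩ q ∪ m ∩ m ∩ p ∩ q ∪ m ∩ m ∩ p ∩ q ∪ m ∩ p ∩ p ∩ q ∪ m ∩ p ∩ p ∩ q, t(k ∩ k ∩ q ∩ q, k ∩ p ∩ q ∩ q, k ∪ m ∪ p ∪ p)) ∪ t(k ∪ m ∪ m ∪ p ∪ p ∪ q, q, p) ∪ t(t(t(k, k, m), k ∪ p ∪ p ∪ q, k ∪ m ∪ m), t(k ∪ p ∪ p ∪ p, m ∩ p ∩ q ∩ q, k ∪ q), k ∩ m ∩ m ∩ p ∪ m ∪ m ∩ p ∩ p ∩ p ∪ p)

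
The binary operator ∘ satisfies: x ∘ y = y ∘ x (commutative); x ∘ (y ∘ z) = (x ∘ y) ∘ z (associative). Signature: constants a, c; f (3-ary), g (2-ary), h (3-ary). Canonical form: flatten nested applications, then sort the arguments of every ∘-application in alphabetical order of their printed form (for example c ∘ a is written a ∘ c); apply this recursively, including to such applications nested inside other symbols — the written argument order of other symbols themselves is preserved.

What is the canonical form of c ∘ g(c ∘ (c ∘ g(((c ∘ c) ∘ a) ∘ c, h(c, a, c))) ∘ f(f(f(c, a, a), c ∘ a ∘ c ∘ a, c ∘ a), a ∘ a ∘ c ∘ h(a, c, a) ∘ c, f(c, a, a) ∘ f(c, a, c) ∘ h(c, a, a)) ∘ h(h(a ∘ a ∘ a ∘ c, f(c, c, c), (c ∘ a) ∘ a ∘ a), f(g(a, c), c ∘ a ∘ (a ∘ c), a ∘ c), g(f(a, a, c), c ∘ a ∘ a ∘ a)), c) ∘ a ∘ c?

Answer: a ∘ c ∘ c ∘ g(c ∘ c ∘ f(f(f(c, a, a), a ∘ a ∘ c ∘ c, a ∘ c), a ∘ a ∘ c ∘ c ∘ h(a, c, a), f(c, a, a) ∘ f(c, a, c) ∘ h(c, a, a)) ∘ g(a ∘ c ∘ c ∘ c, h(c, a, c)) ∘ h(h(a ∘ a ∘ a ∘ c, f(c, c, c), a ∘ a ∘ a ∘ c), f(g(a, c), a ∘ a ∘ c ∘ c, a ∘ c), g(f(a, a, c), a ∘ a ∘ a ∘ c)), c)

Derivation:
Simplify inside:  g(c ∘ (c ∘ g(((c ∘ c) ∘ a) ∘ c, h(c, a, c))) ∘ f(f(f(c, a, a), c ∘ a ∘ c ∘ a, c ∘ a), a ∘ a ∘ c ∘ h(a, c, a) ∘ c, f(c, a, a) ∘ f(c, a, c) ∘ h(c, a, a)) ∘ h(h(a ∘ a ∘ a ∘ c, f(c, c, c), (c ∘ a) ∘ a ∘ a), f(g(a, c), c ∘ a ∘ (a ∘ c), a ∘ c), g(f(a, a, c), c ∘ a ∘ a ∘ a)), c)  →  g(c ∘ c ∘ f(f(f(c, a, a), a ∘ a ∘ c ∘ c, a ∘ c), a ∘ a ∘ c ∘ c ∘ h(a, c, a), f(c, a, a) ∘ f(c, a, c) ∘ h(c, a, a)) ∘ g(a ∘ c ∘ c ∘ c, h(c, a, c)) ∘ h(h(a ∘ a ∘ a ∘ c, f(c, c, c), a ∘ a ∘ a ∘ c), f(g(a, c), a ∘ a ∘ c ∘ c, a ∘ c), g(f(a, a, c), a ∘ a ∘ a ∘ c)), c)
Sort:  a ∘ c ∘ c ∘ g(c ∘ c ∘ f(f(f(c, a, a), a ∘ a ∘ c ∘ c, a ∘ c), a ∘ a ∘ c ∘ c ∘ h(a, c, a), f(c, a, a) ∘ f(c, a, c) ∘ h(c, a, a)) ∘ g(a ∘ c ∘ c ∘ c, h(c, a, c)) ∘ h(h(a ∘ a ∘ a ∘ c, f(c, c, c), a ∘ a ∘ a ∘ c), f(g(a, c), a ∘ a ∘ c ∘ c, a ∘ c), g(f(a, a, c), a ∘ a ∘ a ∘ c)), c)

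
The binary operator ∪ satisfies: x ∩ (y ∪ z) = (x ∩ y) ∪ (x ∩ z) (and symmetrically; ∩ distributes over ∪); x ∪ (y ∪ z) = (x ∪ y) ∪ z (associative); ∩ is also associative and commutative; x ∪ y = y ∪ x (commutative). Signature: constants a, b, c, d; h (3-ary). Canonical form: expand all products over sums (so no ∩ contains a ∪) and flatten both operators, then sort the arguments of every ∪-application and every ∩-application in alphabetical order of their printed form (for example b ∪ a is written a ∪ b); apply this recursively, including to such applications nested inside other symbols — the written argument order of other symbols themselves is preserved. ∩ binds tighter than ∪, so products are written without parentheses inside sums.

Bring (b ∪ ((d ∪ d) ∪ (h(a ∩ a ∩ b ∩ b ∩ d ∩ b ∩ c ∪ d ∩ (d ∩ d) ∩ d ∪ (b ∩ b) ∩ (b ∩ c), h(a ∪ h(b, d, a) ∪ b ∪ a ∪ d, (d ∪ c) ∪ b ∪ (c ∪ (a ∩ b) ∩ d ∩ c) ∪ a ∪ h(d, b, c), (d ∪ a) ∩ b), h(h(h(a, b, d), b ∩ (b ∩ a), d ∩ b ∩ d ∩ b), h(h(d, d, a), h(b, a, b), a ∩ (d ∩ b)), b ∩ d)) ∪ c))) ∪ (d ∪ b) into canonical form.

Expand:  b ∪ d ∪ d ∪ h(a ∩ a ∩ b ∩ b ∩ b ∩ c ∩ d ∪ b ∩ b ∩ b ∩ c ∪ d ∩ d ∩ d ∩ d, h(a ∪ a ∪ b ∪ d ∪ h(b, d, a), a ∪ a ∩ b ∩ c ∩ d ∪ b ∪ c ∪ c ∪ d ∪ h(d, b, c), a ∩ b ∪ b ∩ d), h(h(h(a, b, d), a ∩ b ∩ b, b ∩ b ∩ d ∩ d), h(h(d, d, a), h(b, a, b), a ∩ b ∩ d), b ∩ d)) ∪ c ∪ d ∪ b
Sort:  b ∪ b ∪ c ∪ d ∪ d ∪ d ∪ h(a ∩ a ∩ b ∩ b ∩ b ∩ c ∩ d ∪ b ∩ b ∩ b ∩ c ∪ d ∩ d ∩ d ∩ d, h(a ∪ a ∪ b ∪ d ∪ h(b, d, a), a ∪ a ∩ b ∩ c ∩ d ∪ b ∪ c ∪ c ∪ d ∪ h(d, b, c), a ∩ b ∪ b ∩ d), h(h(h(a, b, d), a ∩ b ∩ b, b ∩ b ∩ d ∩ d), h(h(d, d, a), h(b, a, b), a ∩ b ∩ d), b ∩ d))

Answer: b ∪ b ∪ c ∪ d ∪ d ∪ d ∪ h(a ∩ a ∩ b ∩ b ∩ b ∩ c ∩ d ∪ b ∩ b ∩ b ∩ c ∪ d ∩ d ∩ d ∩ d, h(a ∪ a ∪ b ∪ d ∪ h(b, d, a), a ∪ a ∩ b ∩ c ∩ d ∪ b ∪ c ∪ c ∪ d ∪ h(d, b, c), a ∩ b ∪ b ∩ d), h(h(h(a, b, d), a ∩ b ∩ b, b ∩ b ∩ d ∩ d), h(h(d, d, a), h(b, a, b), a ∩ b ∩ d), b ∩ d))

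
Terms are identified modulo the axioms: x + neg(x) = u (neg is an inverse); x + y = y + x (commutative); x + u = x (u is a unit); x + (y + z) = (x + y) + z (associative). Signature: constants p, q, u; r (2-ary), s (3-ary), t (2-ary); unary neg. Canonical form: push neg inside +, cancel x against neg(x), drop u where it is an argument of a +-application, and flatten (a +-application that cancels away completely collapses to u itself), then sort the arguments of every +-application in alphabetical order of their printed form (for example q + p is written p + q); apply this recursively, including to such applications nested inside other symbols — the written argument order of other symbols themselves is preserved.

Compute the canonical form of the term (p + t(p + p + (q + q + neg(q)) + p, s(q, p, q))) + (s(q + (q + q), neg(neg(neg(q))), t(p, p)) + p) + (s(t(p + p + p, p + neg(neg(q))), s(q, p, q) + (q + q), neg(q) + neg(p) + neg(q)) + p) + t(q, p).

Answer: p + p + p + s(q + q + q, neg(q), t(p, p)) + s(t(p + p + p, p + q), q + q + s(q, p, q), neg(p) + neg(q) + neg(q)) + t(p + p + p + q, s(q, p, q)) + t(q, p)

Derivation:
Push neg inside:  distribute neg over + and collapse double neg
Collect terms:  p + p + p + t(p + p + p + q, s(q, p, q)) + s(q + q + q, neg(q), t(p, p)) + s(t(p + p + p, p + q), q + q + s(q, p, q), neg(p) + neg(q) + neg(q)) + t(q, p)
Sort:  p + p + p + s(q + q + q, neg(q), t(p, p)) + s(t(p + p + p, p + q), q + q + s(q, p, q), neg(p) + neg(q) + neg(q)) + t(p + p + p + q, s(q, p, q)) + t(q, p)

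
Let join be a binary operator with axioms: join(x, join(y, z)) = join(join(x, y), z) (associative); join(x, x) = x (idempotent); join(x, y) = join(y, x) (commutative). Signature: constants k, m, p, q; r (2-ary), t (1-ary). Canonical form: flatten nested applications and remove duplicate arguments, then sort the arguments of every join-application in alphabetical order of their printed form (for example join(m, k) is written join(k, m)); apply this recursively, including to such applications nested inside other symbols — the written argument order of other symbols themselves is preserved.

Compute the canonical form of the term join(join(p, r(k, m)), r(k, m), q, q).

Answer: join(p, q, r(k, m))

Derivation:
Merge nested applications:  join(p, r(k, m), r(k, m), q, q)
Deduplicate:  drop duplicate r(k, m), q
Sort:  join(p, q, r(k, m))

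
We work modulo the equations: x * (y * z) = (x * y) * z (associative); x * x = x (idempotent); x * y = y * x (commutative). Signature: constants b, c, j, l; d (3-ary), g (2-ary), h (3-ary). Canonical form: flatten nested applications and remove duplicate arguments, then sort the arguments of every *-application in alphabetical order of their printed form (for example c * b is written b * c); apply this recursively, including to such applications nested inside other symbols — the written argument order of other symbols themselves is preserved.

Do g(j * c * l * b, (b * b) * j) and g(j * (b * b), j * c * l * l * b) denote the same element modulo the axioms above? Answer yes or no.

Left:  g(j * c * l * b, (b * b) * j)
  Focus inside:  (b * b) * j
  Un-nest:  b * b * j
  Drop duplicates:  drop duplicate b
  Order the arguments:  b * j
  Rebuild:  g(b * c * j * l, b * j)
Right:  g(j * (b * b), j * c * l * l * b)
  Descend into:  j * c * l * l * b
  Drop duplicates:  drop duplicate l
  Order the arguments:  b * c * j * l
  Reassemble:  g(b * j, b * c * j * l)

Answer: no — g(b * c * j * l, b * j) vs g(b * j, b * c * j * l)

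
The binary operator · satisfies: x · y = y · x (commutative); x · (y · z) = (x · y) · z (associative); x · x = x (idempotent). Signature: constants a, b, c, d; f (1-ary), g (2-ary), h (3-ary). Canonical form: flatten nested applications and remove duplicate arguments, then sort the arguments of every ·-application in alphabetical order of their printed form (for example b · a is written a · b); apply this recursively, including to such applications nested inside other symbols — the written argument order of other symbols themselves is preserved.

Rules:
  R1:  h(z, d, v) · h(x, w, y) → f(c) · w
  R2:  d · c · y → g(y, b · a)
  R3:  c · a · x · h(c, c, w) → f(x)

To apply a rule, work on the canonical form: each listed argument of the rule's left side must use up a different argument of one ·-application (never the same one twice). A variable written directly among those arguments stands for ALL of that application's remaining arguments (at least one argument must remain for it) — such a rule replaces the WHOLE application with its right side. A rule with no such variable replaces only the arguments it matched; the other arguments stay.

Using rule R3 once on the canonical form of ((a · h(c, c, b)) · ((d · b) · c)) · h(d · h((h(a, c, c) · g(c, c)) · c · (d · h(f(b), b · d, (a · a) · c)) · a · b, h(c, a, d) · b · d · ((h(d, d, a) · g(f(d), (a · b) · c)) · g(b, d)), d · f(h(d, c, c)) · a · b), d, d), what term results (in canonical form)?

Answer: f(b · d · h(d · h(a · b · c · d · g(c, c) · h(a, c, c) · h(f(b), b · d, a · c), b · d · g(b, d) · g(f(d), a · b · c) · h(c, a, d) · h(d, d, a), a · b · d · f(h(d, c, c))), d, d))

Derivation:
Canonical form:  a · b · c · d · h(c, c, b) · h(d · h(a · b · c · d · g(c, c) · h(a, c, c) · h(f(b), b · d, a · c), b · d · g(b, d) · g(f(d), a · b · c) · h(c, a, d) · h(d, d, a), a · b · d · f(h(d, c, c))), d, d)
Apply R3:  consuming a, c, h(c, c, b);  w := b, x := b · d · h(d · h(a · b · c · d · g(c, c) · h(a, c, c) · h(f(b), b · d, a · c), b · d · g(b, d) · g(f(d), a · b · c) · h(c, a, d) · h(d, d, a), a · b · d · f(h(d, c, c))), d, d)
The extension variable absorbs all remaining arguments, so the whole application is rewritten.
New term:  f(b · d · h(d · h(a · b · c · d · g(c, c) · h(a, c, c) · h(f(b), b · d, a · c), b · d · g(b, d) · g(f(d), a · b · c) · h(c, a, d) · h(d, d, a), a · b · d · f(h(d, c, c))), d, d))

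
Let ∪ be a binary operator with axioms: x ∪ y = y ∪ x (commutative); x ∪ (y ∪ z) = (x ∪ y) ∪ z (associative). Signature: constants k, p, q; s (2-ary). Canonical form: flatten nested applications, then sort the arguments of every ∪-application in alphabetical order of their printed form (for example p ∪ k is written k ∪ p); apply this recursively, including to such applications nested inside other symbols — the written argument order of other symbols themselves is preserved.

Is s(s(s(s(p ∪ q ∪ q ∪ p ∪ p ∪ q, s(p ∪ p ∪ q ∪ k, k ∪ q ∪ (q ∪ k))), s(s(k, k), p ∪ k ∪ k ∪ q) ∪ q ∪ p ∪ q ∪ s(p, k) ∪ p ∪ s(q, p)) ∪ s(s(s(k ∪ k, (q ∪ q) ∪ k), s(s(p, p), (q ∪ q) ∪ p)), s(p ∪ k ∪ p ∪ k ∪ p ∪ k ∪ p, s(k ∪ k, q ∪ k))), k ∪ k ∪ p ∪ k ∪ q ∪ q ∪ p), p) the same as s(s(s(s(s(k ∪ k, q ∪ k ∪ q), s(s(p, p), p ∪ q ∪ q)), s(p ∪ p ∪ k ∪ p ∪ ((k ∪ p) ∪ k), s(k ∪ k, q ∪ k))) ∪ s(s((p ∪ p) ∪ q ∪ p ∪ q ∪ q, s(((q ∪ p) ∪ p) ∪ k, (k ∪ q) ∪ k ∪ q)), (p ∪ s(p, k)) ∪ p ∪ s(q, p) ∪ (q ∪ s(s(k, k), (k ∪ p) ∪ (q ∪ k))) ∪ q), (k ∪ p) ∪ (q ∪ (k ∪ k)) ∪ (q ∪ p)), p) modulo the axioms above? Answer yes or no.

Left:  s(s(s(s(p ∪ q ∪ q ∪ p ∪ p ∪ q, s(p ∪ p ∪ q ∪ k, k ∪ q ∪ (q ∪ k))), s(s(k, k), p ∪ k ∪ k ∪ q) ∪ q ∪ p ∪ q ∪ s(p, k) ∪ p ∪ s(q, p)) ∪ s(s(s(k ∪ k, (q ∪ q) ∪ k), s(s(p, p), (q ∪ q) ∪ p)), s(p ∪ k ∪ p ∪ k ∪ p ∪ k ∪ p, s(k ∪ k, q ∪ k))), k ∪ k ∪ p ∪ k ∪ q ∪ q ∪ p), p)
  Focus inside:  s(s(p ∪ q ∪ q ∪ p ∪ p ∪ q, s(p ∪ p ∪ q ∪ k, k ∪ q ∪ (q ∪ k))), s(s(k, k), p ∪ k ∪ k ∪ q) ∪ q ∪ p ∪ q ∪ s(p, k) ∪ p ∪ s(q, p)) ∪ s(s(s(k ∪ k, (q ∪ q) ∪ k), s(s(p, p), (q ∪ q) ∪ p)), s(p ∪ k ∪ p ∪ k ∪ p ∪ k ∪ p, s(k ∪ k, q ∪ k)))
  Simplify inside:  s(s(p ∪ q ∪ q ∪ p ∪ p ∪ q, s(p ∪ p ∪ q ∪ k, k ∪ q ∪ (q ∪ k))), s(s(k, k), p ∪ k ∪ k ∪ q) ∪ q ∪ p ∪ q ∪ s(p, k) ∪ p ∪ s(q, p))  →  s(s(p ∪ p ∪ p ∪ q ∪ q ∪ q, s(k ∪ p ∪ p ∪ q, k ∪ k ∪ q ∪ q)), p ∪ p ∪ q ∪ q ∪ s(p, k) ∪ s(q, p) ∪ s(s(k, k), k ∪ k ∪ p ∪ q))
  Canonicalize subterm:  s(s(s(k ∪ k, (q ∪ q) ∪ k), s(s(p, p), (q ∪ q) ∪ p)), s(p ∪ k ∪ p ∪ k ∪ p ∪ k ∪ p, s(k ∪ k, q ∪ k)))  →  s(s(s(k ∪ k, k ∪ q ∪ q), s(s(p, p), p ∪ q ∪ q)), s(k ∪ k ∪ k ∪ p ∪ p ∪ p ∪ p, s(k ∪ k, k ∪ q)))
  Order the arguments:  s(s(p ∪ p ∪ p ∪ q ∪ q ∪ q, s(k ∪ p ∪ p ∪ q, k ∪ k ∪ q ∪ q)), p ∪ p ∪ q ∪ q ∪ s(p, k) ∪ s(q, p) ∪ s(s(k, k), k ∪ k ∪ p ∪ q)) ∪ s(s(s(k ∪ k, k ∪ q ∪ q), s(s(p, p), p ∪ q ∪ q)), s(k ∪ k ∪ k ∪ p ∪ p ∪ p ∪ p, s(k ∪ k, k ∪ q)))
  Rebuild:  s(s(s(s(p ∪ p ∪ p ∪ q ∪ q ∪ q, s(k ∪ p ∪ p ∪ q, k ∪ k ∪ q ∪ q)), p ∪ p ∪ q ∪ q ∪ s(p, k) ∪ s(q, p) ∪ s(s(k, k), k ∪ k ∪ p ∪ q)) ∪ s(s(s(k ∪ k, k ∪ q ∪ q), s(s(p, p), p ∪ q ∪ q)), s(k ∪ k ∪ k ∪ p ∪ p ∪ p ∪ p, s(k ∪ k, k ∪ q))), k ∪ k ∪ k ∪ p ∪ p ∪ q ∪ q), p)
Right:  s(s(s(s(s(k ∪ k, q ∪ k ∪ q), s(s(p, p), p ∪ q ∪ q)), s(p ∪ p ∪ k ∪ p ∪ ((k ∪ p) ∪ k), s(k ∪ k, q ∪ k))) ∪ s(s((p ∪ p) ∪ q ∪ p ∪ q ∪ q, s(((q ∪ p) ∪ p) ∪ k, (k ∪ q) ∪ k ∪ q)), (p ∪ s(p, k)) ∪ p ∪ s(q, p) ∪ (q ∪ s(s(k, k), (k ∪ p) ∪ (q ∪ k))) ∪ q), (k ∪ p) ∪ (q ∪ (k ∪ k)) ∪ (q ∪ p)), p)
  Descend into:  s(s(s(k ∪ k, q ∪ k ∪ q), s(s(p, p), p ∪ q ∪ q)), s(p ∪ p ∪ k ∪ p ∪ ((k ∪ p) ∪ k), s(k ∪ k, q ∪ k))) ∪ s(s((p ∪ p) ∪ q ∪ p ∪ q ∪ q, s(((q ∪ p) ∪ p) ∪ k, (k ∪ q) ∪ k ∪ q)), (p ∪ s(p, k)) ∪ p ∪ s(q, p) ∪ (q ∪ s(s(k, k), (k ∪ p) ∪ (q ∪ k))) ∪ q)
  Simplify inside:  s(s(s(k ∪ k, q ∪ k ∪ q), s(s(p, p), p ∪ q ∪ q)), s(p ∪ p ∪ k ∪ p ∪ ((k ∪ p) ∪ k), s(k ∪ k, q ∪ k)))  →  s(s(s(k ∪ k, k ∪ q ∪ q), s(s(p, p), p ∪ q ∪ q)), s(k ∪ k ∪ k ∪ p ∪ p ∪ p ∪ p, s(k ∪ k, k ∪ q)))
  Inside:  s(s((p ∪ p) ∪ q ∪ p ∪ q ∪ q, s(((q ∪ p) ∪ p) ∪ k, (k ∪ q) ∪ k ∪ q)), (p ∪ s(p, k)) ∪ p ∪ s(q, p) ∪ (q ∪ s(s(k, k), (k ∪ p) ∪ (q ∪ k))) ∪ q)  →  s(s(p ∪ p ∪ p ∪ q ∪ q ∪ q, s(k ∪ p ∪ p ∪ q, k ∪ k ∪ q ∪ q)), p ∪ p ∪ q ∪ q ∪ s(p, k) ∪ s(q, p) ∪ s(s(k, k), k ∪ k ∪ p ∪ q))
  Sort:  s(s(p ∪ p ∪ p ∪ q ∪ q ∪ q, s(k ∪ p ∪ p ∪ q, k ∪ k ∪ q ∪ q)), p ∪ p ∪ q ∪ q ∪ s(p, k) ∪ s(q, p) ∪ s(s(k, k), k ∪ k ∪ p ∪ q)) ∪ s(s(s(k ∪ k, k ∪ q ∪ q), s(s(p, p), p ∪ q ∪ q)), s(k ∪ k ∪ k ∪ p ∪ p ∪ p ∪ p, s(k ∪ k, k ∪ q)))
  Reassemble:  s(s(s(s(p ∪ p ∪ p ∪ q ∪ q ∪ q, s(k ∪ p ∪ p ∪ q, k ∪ k ∪ q ∪ q)), p ∪ p ∪ q ∪ q ∪ s(p, k) ∪ s(q, p) ∪ s(s(k, k), k ∪ k ∪ p ∪ q)) ∪ s(s(s(k ∪ k, k ∪ q ∪ q), s(s(p, p), p ∪ q ∪ q)), s(k ∪ k ∪ k ∪ p ∪ p ∪ p ∪ p, s(k ∪ k, k ∪ q))), k ∪ k ∪ k ∪ p ∪ p ∪ q ∪ q), p)

Answer: yes — both canonical forms are s(s(s(s(p ∪ p ∪ p ∪ q ∪ q ∪ q, s(k ∪ p ∪ p ∪ q, k ∪ k ∪ q ∪ q)), p ∪ p ∪ q ∪ q ∪ s(p, k) ∪ s(q, p) ∪ s(s(k, k), k ∪ k ∪ p ∪ q)) ∪ s(s(s(k ∪ k, k ∪ q ∪ q), s(s(p, p), p ∪ q ∪ q)), s(k ∪ k ∪ k ∪ p ∪ p ∪ p ∪ p, s(k ∪ k, k ∪ q))), k ∪ k ∪ k ∪ p ∪ p ∪ q ∪ q), p)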